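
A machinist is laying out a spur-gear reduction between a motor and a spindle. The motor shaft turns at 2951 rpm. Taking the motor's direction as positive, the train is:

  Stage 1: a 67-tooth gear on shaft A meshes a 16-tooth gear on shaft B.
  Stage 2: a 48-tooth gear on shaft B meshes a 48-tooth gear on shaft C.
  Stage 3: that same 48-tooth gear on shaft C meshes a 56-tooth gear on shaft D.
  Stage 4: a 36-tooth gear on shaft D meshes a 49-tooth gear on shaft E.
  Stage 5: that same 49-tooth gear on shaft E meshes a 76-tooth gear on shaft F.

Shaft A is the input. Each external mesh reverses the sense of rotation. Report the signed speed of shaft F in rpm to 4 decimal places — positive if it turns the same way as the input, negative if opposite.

-5017.2547 rpm (opposite to input, |ω| = 5017.2547 rpm)

Stage 1 [67T→16T]: ω = 2951.0000×67/16 = 12357.3125 rpm, dir flips to −; running = −12357.3125
Stage 2 [48T→48T]: ω = 12357.3125×48/48 = 12357.3125 rpm, dir flips to +; running = +12357.3125
Stage 3 [48T→56T]: ω = 12357.3125×48/56 = 10591.9821 rpm, dir flips to −; running = −10591.9821
Stage 4 [36T→49T]: ω = 10591.9821×36/49 = 7781.8644 rpm, dir flips to +; running = +7781.8644
Stage 5 [49T→76T]: ω = 7781.8644×49/76 = 5017.2547 rpm, dir flips to −; running = −5017.2547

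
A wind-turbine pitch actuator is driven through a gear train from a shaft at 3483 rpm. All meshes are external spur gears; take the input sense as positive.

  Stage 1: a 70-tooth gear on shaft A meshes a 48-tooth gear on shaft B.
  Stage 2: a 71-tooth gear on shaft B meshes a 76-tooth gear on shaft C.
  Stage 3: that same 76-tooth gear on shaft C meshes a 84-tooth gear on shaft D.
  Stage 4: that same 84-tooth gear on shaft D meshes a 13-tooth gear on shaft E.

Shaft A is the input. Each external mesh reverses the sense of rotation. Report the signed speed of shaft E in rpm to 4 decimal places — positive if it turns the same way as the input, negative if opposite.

Stage 1 [70T→48T]: ω = 3483.0000×70/48 = 5079.3750 rpm, dir flips to −; running = −5079.3750
Stage 2 [71T→76T]: ω = 5079.3750×71/76 = 4745.2056 rpm, dir flips to +; running = +4745.2056
Stage 3 [76T→84T]: ω = 4745.2056×76/84 = 4293.2812 rpm, dir flips to −; running = −4293.2812
Stage 4 [84T→13T]: ω = 4293.2812×84/13 = 27741.2019 rpm, dir flips to +; running = +27741.2019

+27741.2019 rpm (same as input, |ω| = 27741.2019 rpm)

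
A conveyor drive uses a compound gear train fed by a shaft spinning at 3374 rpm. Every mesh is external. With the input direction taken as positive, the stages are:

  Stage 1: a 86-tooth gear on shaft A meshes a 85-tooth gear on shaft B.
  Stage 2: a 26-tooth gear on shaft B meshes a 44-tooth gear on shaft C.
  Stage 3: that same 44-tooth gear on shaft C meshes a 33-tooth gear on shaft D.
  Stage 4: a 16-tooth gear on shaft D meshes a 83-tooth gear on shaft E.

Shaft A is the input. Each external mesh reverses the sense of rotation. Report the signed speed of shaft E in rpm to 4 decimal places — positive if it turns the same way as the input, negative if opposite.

Stage 1 [86T→85T]: ω = 3374.0000×86/85 = 3413.6941 rpm, dir flips to −; running = −3413.6941
Stage 2 [26T→44T]: ω = 3413.6941×26/44 = 2017.1829 rpm, dir flips to +; running = +2017.1829
Stage 3 [44T→33T]: ω = 2017.1829×44/33 = 2689.5772 rpm, dir flips to −; running = −2689.5772
Stage 4 [16T→83T]: ω = 2689.5772×16/83 = 518.4727 rpm, dir flips to +; running = +518.4727

+518.4727 rpm (same as input, |ω| = 518.4727 rpm)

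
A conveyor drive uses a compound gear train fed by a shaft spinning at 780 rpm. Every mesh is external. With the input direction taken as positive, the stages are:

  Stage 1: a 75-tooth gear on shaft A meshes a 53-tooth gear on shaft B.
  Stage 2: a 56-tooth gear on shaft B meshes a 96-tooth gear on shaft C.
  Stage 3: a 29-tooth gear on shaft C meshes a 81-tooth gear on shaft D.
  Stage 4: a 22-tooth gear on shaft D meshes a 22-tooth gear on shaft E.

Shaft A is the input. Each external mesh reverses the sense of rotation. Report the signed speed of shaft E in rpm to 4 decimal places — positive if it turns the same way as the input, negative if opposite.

Stage 1 [75T→53T]: ω = 780.0000×75/53 = 1103.7736 rpm, dir flips to −; running = −1103.7736
Stage 2 [56T→96T]: ω = 1103.7736×56/96 = 643.8679 rpm, dir flips to +; running = +643.8679
Stage 3 [29T→81T]: ω = 643.8679×29/81 = 230.5206 rpm, dir flips to −; running = −230.5206
Stage 4 [22T→22T]: ω = 230.5206×22/22 = 230.5206 rpm, dir flips to +; running = +230.5206

+230.5206 rpm (same as input, |ω| = 230.5206 rpm)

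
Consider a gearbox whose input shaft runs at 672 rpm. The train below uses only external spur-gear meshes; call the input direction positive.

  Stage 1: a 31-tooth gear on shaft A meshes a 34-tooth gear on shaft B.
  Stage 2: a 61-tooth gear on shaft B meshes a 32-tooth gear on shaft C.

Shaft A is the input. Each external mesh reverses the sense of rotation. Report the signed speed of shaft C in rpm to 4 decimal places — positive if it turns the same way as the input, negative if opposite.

+1167.9706 rpm (same as input, |ω| = 1167.9706 rpm)

Stage 1 [31T→34T]: ω = 672.0000×31/34 = 612.7059 rpm, dir flips to −; running = −612.7059
Stage 2 [61T→32T]: ω = 612.7059×61/32 = 1167.9706 rpm, dir flips to +; running = +1167.9706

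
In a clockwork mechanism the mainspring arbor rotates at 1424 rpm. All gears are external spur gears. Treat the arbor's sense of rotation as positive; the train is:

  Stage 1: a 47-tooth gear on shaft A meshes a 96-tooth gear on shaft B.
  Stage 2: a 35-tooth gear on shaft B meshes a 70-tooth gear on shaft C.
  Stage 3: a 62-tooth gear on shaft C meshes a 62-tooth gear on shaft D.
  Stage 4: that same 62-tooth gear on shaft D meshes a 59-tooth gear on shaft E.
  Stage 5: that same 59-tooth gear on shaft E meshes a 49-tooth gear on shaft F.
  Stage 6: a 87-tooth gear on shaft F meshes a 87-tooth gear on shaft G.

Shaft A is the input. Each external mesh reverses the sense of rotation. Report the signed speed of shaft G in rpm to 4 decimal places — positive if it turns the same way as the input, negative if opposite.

Stage 1 [47T→96T]: ω = 1424.0000×47/96 = 697.1667 rpm, dir flips to −; running = −697.1667
Stage 2 [35T→70T]: ω = 697.1667×35/70 = 348.5833 rpm, dir flips to +; running = +348.5833
Stage 3 [62T→62T]: ω = 348.5833×62/62 = 348.5833 rpm, dir flips to −; running = −348.5833
Stage 4 [62T→59T]: ω = 348.5833×62/59 = 366.3079 rpm, dir flips to +; running = +366.3079
Stage 5 [59T→49T]: ω = 366.3079×59/49 = 441.0646 rpm, dir flips to −; running = −441.0646
Stage 6 [87T→87T]: ω = 441.0646×87/87 = 441.0646 rpm, dir flips to +; running = +441.0646

+441.0646 rpm (same as input, |ω| = 441.0646 rpm)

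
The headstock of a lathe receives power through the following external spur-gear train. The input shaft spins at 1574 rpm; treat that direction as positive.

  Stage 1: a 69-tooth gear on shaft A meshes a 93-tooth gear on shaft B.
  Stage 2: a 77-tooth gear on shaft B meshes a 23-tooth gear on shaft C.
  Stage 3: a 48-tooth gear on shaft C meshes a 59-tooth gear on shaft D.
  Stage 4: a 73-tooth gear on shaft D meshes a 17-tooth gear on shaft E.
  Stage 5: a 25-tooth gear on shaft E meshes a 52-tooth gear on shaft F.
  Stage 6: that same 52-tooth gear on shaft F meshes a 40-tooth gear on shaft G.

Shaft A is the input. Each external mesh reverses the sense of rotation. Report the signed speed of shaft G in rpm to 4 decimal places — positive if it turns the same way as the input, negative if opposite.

+8536.4429 rpm (same as input, |ω| = 8536.4429 rpm)

Stage 1 [69T→93T]: ω = 1574.0000×69/93 = 1167.8065 rpm, dir flips to −; running = −1167.8065
Stage 2 [77T→23T]: ω = 1167.8065×77/23 = 3909.6129 rpm, dir flips to +; running = +3909.6129
Stage 3 [48T→59T]: ω = 3909.6129×48/59 = 3180.7020 rpm, dir flips to −; running = −3180.7020
Stage 4 [73T→17T]: ω = 3180.7020×73/17 = 13658.3087 rpm, dir flips to +; running = +13658.3087
Stage 5 [25T→52T]: ω = 13658.3087×25/52 = 6566.4946 rpm, dir flips to −; running = −6566.4946
Stage 6 [52T→40T]: ω = 6566.4946×52/40 = 8536.4429 rpm, dir flips to +; running = +8536.4429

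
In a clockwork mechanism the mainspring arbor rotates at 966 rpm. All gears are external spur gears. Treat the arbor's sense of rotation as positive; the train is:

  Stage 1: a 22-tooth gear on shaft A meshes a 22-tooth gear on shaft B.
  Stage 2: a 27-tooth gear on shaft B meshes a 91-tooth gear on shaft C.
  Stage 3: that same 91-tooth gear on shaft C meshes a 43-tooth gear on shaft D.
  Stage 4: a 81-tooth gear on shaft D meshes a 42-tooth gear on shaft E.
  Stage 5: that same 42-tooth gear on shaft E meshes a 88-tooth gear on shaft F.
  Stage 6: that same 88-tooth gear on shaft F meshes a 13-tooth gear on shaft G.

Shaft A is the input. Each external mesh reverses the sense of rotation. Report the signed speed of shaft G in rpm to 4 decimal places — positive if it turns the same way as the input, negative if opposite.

Stage 1 [22T→22T]: ω = 966.0000×22/22 = 966.0000 rpm, dir flips to −; running = −966.0000
Stage 2 [27T→91T]: ω = 966.0000×27/91 = 286.6154 rpm, dir flips to +; running = +286.6154
Stage 3 [91T→43T]: ω = 286.6154×91/43 = 606.5581 rpm, dir flips to −; running = −606.5581
Stage 4 [81T→42T]: ω = 606.5581×81/42 = 1169.7907 rpm, dir flips to +; running = +1169.7907
Stage 5 [42T→88T]: ω = 1169.7907×42/88 = 558.3092 rpm, dir flips to −; running = −558.3092
Stage 6 [88T→13T]: ω = 558.3092×88/13 = 3779.3238 rpm, dir flips to +; running = +3779.3238

+3779.3238 rpm (same as input, |ω| = 3779.3238 rpm)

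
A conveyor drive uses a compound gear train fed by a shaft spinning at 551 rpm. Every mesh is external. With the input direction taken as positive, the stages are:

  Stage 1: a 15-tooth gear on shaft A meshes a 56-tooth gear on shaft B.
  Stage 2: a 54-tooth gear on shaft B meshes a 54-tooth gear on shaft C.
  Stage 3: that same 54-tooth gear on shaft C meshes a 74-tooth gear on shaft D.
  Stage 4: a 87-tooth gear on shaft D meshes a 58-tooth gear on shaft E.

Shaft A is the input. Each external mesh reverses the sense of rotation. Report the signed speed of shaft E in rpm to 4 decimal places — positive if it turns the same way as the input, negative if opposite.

Stage 1 [15T→56T]: ω = 551.0000×15/56 = 147.5893 rpm, dir flips to −; running = −147.5893
Stage 2 [54T→54T]: ω = 147.5893×54/54 = 147.5893 rpm, dir flips to +; running = +147.5893
Stage 3 [54T→74T]: ω = 147.5893×54/74 = 107.7003 rpm, dir flips to −; running = −107.7003
Stage 4 [87T→58T]: ω = 107.7003×87/58 = 161.5504 rpm, dir flips to +; running = +161.5504

+161.5504 rpm (same as input, |ω| = 161.5504 rpm)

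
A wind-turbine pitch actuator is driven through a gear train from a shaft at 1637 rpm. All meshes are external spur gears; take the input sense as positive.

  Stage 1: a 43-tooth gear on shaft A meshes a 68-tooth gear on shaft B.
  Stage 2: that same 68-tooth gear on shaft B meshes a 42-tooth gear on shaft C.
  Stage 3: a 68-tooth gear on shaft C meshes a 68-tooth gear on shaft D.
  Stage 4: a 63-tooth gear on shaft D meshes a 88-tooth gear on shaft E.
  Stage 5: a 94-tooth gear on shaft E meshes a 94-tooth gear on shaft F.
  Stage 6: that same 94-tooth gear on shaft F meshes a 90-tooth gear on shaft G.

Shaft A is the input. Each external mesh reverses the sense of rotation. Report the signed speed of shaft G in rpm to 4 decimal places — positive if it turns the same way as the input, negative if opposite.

Stage 1 [43T→68T]: ω = 1637.0000×43/68 = 1035.1618 rpm, dir flips to −; running = −1035.1618
Stage 2 [68T→42T]: ω = 1035.1618×68/42 = 1675.9762 rpm, dir flips to +; running = +1675.9762
Stage 3 [68T→68T]: ω = 1675.9762×68/68 = 1675.9762 rpm, dir flips to −; running = −1675.9762
Stage 4 [63T→88T]: ω = 1675.9762×63/88 = 1199.8466 rpm, dir flips to +; running = +1199.8466
Stage 5 [94T→94T]: ω = 1199.8466×94/94 = 1199.8466 rpm, dir flips to −; running = −1199.8466
Stage 6 [94T→90T]: ω = 1199.8466×94/90 = 1253.1731 rpm, dir flips to +; running = +1253.1731

+1253.1731 rpm (same as input, |ω| = 1253.1731 rpm)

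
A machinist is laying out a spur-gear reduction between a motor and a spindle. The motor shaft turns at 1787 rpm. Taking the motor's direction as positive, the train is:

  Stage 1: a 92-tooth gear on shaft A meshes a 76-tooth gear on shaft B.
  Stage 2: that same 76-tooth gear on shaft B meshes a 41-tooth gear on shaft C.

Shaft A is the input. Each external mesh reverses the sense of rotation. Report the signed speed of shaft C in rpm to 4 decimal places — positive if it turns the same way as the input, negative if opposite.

Stage 1 [92T→76T]: ω = 1787.0000×92/76 = 2163.2105 rpm, dir flips to −; running = −2163.2105
Stage 2 [76T→41T]: ω = 2163.2105×76/41 = 4009.8537 rpm, dir flips to +; running = +4009.8537

+4009.8537 rpm (same as input, |ω| = 4009.8537 rpm)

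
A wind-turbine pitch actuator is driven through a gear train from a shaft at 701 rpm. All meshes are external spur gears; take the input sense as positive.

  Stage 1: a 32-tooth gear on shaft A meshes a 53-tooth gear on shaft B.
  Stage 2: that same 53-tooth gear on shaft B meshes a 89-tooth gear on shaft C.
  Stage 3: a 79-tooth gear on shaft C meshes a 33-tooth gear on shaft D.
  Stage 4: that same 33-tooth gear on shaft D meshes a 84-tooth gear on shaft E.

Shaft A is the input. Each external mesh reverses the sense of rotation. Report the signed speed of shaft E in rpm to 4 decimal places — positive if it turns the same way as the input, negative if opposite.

+237.0423 rpm (same as input, |ω| = 237.0423 rpm)

Stage 1 [32T→53T]: ω = 701.0000×32/53 = 423.2453 rpm, dir flips to −; running = −423.2453
Stage 2 [53T→89T]: ω = 423.2453×53/89 = 252.0449 rpm, dir flips to +; running = +252.0449
Stage 3 [79T→33T]: ω = 252.0449×79/33 = 603.3803 rpm, dir flips to −; running = −603.3803
Stage 4 [33T→84T]: ω = 603.3803×33/84 = 237.0423 rpm, dir flips to +; running = +237.0423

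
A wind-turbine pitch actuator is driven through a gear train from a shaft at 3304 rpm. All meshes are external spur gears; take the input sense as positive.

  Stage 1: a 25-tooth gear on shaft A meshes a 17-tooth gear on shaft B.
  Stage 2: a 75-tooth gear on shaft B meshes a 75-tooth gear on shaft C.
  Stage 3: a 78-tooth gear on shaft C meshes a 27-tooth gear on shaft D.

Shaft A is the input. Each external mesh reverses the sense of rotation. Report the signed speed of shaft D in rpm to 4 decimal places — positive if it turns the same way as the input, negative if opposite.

Stage 1 [25T→17T]: ω = 3304.0000×25/17 = 4858.8235 rpm, dir flips to −; running = −4858.8235
Stage 2 [75T→75T]: ω = 4858.8235×75/75 = 4858.8235 rpm, dir flips to +; running = +4858.8235
Stage 3 [78T→27T]: ω = 4858.8235×78/27 = 14036.6013 rpm, dir flips to −; running = −14036.6013

-14036.6013 rpm (opposite to input, |ω| = 14036.6013 rpm)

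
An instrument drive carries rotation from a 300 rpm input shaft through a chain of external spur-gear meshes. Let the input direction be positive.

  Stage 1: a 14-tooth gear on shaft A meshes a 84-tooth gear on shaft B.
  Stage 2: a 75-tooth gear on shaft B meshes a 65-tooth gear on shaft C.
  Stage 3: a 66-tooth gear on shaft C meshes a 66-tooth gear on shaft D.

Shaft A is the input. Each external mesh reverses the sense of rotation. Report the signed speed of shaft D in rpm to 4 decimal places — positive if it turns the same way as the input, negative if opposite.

-57.6923 rpm (opposite to input, |ω| = 57.6923 rpm)

Stage 1 [14T→84T]: ω = 300.0000×14/84 = 50.0000 rpm, dir flips to −; running = −50.0000
Stage 2 [75T→65T]: ω = 50.0000×75/65 = 57.6923 rpm, dir flips to +; running = +57.6923
Stage 3 [66T→66T]: ω = 57.6923×66/66 = 57.6923 rpm, dir flips to −; running = −57.6923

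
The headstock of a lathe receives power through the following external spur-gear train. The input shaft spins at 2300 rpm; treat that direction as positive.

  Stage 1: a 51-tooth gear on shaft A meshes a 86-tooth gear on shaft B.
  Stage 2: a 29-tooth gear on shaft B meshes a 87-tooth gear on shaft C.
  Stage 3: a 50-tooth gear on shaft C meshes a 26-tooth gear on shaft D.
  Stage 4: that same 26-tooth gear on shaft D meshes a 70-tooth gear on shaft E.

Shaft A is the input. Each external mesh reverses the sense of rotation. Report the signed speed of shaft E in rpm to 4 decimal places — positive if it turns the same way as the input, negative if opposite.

+324.7508 rpm (same as input, |ω| = 324.7508 rpm)

Stage 1 [51T→86T]: ω = 2300.0000×51/86 = 1363.9535 rpm, dir flips to −; running = −1363.9535
Stage 2 [29T→87T]: ω = 1363.9535×29/87 = 454.6512 rpm, dir flips to +; running = +454.6512
Stage 3 [50T→26T]: ω = 454.6512×50/26 = 874.3292 rpm, dir flips to −; running = −874.3292
Stage 4 [26T→70T]: ω = 874.3292×26/70 = 324.7508 rpm, dir flips to +; running = +324.7508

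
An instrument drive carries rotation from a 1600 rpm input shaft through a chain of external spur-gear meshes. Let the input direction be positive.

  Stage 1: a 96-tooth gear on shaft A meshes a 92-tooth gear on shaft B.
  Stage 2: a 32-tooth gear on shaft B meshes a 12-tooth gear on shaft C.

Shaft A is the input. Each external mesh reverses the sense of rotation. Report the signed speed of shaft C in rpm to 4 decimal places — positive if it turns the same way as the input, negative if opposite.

+4452.1739 rpm (same as input, |ω| = 4452.1739 rpm)

Stage 1 [96T→92T]: ω = 1600.0000×96/92 = 1669.5652 rpm, dir flips to −; running = −1669.5652
Stage 2 [32T→12T]: ω = 1669.5652×32/12 = 4452.1739 rpm, dir flips to +; running = +4452.1739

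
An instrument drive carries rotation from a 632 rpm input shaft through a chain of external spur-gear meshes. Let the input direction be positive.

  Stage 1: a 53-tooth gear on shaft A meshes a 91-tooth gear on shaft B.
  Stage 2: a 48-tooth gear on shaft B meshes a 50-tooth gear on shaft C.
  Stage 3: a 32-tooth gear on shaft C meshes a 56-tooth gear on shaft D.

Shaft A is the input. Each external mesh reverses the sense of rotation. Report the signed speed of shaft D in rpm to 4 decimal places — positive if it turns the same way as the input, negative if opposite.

-201.9225 rpm (opposite to input, |ω| = 201.9225 rpm)

Stage 1 [53T→91T]: ω = 632.0000×53/91 = 368.0879 rpm, dir flips to −; running = −368.0879
Stage 2 [48T→50T]: ω = 368.0879×48/50 = 353.3644 rpm, dir flips to +; running = +353.3644
Stage 3 [32T→56T]: ω = 353.3644×32/56 = 201.9225 rpm, dir flips to −; running = −201.9225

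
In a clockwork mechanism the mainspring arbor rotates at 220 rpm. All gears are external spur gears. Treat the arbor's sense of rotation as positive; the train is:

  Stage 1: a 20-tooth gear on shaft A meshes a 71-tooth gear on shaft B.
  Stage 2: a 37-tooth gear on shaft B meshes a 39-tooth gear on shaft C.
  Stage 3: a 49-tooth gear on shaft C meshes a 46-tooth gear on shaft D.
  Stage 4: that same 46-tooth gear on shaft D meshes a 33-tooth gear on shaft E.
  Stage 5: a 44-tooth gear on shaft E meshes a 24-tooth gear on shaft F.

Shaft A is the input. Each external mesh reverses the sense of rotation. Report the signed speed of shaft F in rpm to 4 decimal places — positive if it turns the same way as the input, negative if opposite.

Stage 1 [20T→71T]: ω = 220.0000×20/71 = 61.9718 rpm, dir flips to −; running = −61.9718
Stage 2 [37T→39T]: ω = 61.9718×37/39 = 58.7938 rpm, dir flips to +; running = +58.7938
Stage 3 [49T→46T]: ω = 58.7938×49/46 = 62.6282 rpm, dir flips to −; running = −62.6282
Stage 4 [46T→33T]: ω = 62.6282×46/33 = 87.2999 rpm, dir flips to +; running = +87.2999
Stage 5 [44T→24T]: ω = 87.2999×44/24 = 160.0498 rpm, dir flips to −; running = −160.0498

-160.0498 rpm (opposite to input, |ω| = 160.0498 rpm)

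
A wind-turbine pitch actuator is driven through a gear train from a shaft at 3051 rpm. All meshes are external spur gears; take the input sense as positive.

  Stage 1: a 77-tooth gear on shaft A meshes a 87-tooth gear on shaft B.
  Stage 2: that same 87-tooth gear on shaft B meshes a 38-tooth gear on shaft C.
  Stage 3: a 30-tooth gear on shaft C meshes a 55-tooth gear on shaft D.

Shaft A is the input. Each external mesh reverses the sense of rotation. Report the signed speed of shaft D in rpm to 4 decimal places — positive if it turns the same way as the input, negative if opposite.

Stage 1 [77T→87T]: ω = 3051.0000×77/87 = 2700.3103 rpm, dir flips to −; running = −2700.3103
Stage 2 [87T→38T]: ω = 2700.3103×87/38 = 6182.2895 rpm, dir flips to +; running = +6182.2895
Stage 3 [30T→55T]: ω = 6182.2895×30/55 = 3372.1579 rpm, dir flips to −; running = −3372.1579

-3372.1579 rpm (opposite to input, |ω| = 3372.1579 rpm)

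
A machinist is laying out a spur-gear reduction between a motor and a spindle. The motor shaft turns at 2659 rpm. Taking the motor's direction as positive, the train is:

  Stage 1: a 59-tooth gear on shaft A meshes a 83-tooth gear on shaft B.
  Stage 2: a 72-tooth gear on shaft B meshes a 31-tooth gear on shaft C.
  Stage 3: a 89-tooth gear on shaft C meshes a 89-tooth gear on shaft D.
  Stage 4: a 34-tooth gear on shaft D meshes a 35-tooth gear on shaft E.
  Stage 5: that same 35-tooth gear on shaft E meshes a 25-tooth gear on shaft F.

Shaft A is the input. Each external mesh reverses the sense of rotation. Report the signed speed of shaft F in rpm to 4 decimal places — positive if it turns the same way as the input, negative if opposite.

-5970.3799 rpm (opposite to input, |ω| = 5970.3799 rpm)

Stage 1 [59T→83T]: ω = 2659.0000×59/83 = 1890.1325 rpm, dir flips to −; running = −1890.1325
Stage 2 [72T→31T]: ω = 1890.1325×72/31 = 4389.9852 rpm, dir flips to +; running = +4389.9852
Stage 3 [89T→89T]: ω = 4389.9852×89/89 = 4389.9852 rpm, dir flips to −; running = −4389.9852
Stage 4 [34T→35T]: ω = 4389.9852×34/35 = 4264.5571 rpm, dir flips to +; running = +4264.5571
Stage 5 [35T→25T]: ω = 4264.5571×35/25 = 5970.3799 rpm, dir flips to −; running = −5970.3799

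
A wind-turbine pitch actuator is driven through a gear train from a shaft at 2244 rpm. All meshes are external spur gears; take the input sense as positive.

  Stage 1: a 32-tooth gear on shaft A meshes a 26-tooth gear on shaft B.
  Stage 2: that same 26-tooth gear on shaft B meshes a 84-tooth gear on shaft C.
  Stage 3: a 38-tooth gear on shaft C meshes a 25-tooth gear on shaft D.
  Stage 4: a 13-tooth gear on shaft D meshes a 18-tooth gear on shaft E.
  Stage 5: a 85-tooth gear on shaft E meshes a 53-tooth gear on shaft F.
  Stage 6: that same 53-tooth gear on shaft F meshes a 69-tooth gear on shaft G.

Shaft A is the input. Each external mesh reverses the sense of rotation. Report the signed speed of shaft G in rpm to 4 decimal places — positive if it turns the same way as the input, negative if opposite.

+1156.0532 rpm (same as input, |ω| = 1156.0532 rpm)

Stage 1 [32T→26T]: ω = 2244.0000×32/26 = 2761.8462 rpm, dir flips to −; running = −2761.8462
Stage 2 [26T→84T]: ω = 2761.8462×26/84 = 854.8571 rpm, dir flips to +; running = +854.8571
Stage 3 [38T→25T]: ω = 854.8571×38/25 = 1299.3829 rpm, dir flips to −; running = −1299.3829
Stage 4 [13T→18T]: ω = 1299.3829×13/18 = 938.4432 rpm, dir flips to +; running = +938.4432
Stage 5 [85T→53T]: ω = 938.4432×85/53 = 1505.0504 rpm, dir flips to −; running = −1505.0504
Stage 6 [53T→69T]: ω = 1505.0504×53/69 = 1156.0532 rpm, dir flips to +; running = +1156.0532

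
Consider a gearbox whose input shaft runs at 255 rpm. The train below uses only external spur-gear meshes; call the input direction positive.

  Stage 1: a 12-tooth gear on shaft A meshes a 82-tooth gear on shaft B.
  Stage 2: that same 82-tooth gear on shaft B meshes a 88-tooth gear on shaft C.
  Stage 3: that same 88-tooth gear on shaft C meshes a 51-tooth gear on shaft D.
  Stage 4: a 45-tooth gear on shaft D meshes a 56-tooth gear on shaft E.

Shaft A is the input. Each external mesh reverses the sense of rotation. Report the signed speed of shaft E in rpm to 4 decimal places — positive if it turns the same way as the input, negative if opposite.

+48.2143 rpm (same as input, |ω| = 48.2143 rpm)

Stage 1 [12T→82T]: ω = 255.0000×12/82 = 37.3171 rpm, dir flips to −; running = −37.3171
Stage 2 [82T→88T]: ω = 37.3171×82/88 = 34.7727 rpm, dir flips to +; running = +34.7727
Stage 3 [88T→51T]: ω = 34.7727×88/51 = 60.0000 rpm, dir flips to −; running = −60.0000
Stage 4 [45T→56T]: ω = 60.0000×45/56 = 48.2143 rpm, dir flips to +; running = +48.2143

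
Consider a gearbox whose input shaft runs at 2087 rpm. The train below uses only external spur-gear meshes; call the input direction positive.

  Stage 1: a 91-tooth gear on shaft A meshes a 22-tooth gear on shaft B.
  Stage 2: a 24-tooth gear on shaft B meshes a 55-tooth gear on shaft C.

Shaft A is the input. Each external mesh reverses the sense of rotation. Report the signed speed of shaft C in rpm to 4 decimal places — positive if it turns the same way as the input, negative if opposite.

+3766.9488 rpm (same as input, |ω| = 3766.9488 rpm)

Stage 1 [91T→22T]: ω = 2087.0000×91/22 = 8632.5909 rpm, dir flips to −; running = −8632.5909
Stage 2 [24T→55T]: ω = 8632.5909×24/55 = 3766.9488 rpm, dir flips to +; running = +3766.9488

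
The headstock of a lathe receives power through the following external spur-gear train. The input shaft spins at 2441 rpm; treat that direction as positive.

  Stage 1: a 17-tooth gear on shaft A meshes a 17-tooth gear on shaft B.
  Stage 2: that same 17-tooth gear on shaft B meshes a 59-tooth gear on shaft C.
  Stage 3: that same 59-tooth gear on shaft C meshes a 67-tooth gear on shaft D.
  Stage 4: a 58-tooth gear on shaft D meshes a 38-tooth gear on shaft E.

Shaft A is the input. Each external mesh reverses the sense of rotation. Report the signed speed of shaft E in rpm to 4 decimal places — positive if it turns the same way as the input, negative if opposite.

+945.3362 rpm (same as input, |ω| = 945.3362 rpm)

Stage 1 [17T→17T]: ω = 2441.0000×17/17 = 2441.0000 rpm, dir flips to −; running = −2441.0000
Stage 2 [17T→59T]: ω = 2441.0000×17/59 = 703.3390 rpm, dir flips to +; running = +703.3390
Stage 3 [59T→67T]: ω = 703.3390×59/67 = 619.3582 rpm, dir flips to −; running = −619.3582
Stage 4 [58T→38T]: ω = 619.3582×58/38 = 945.3362 rpm, dir flips to +; running = +945.3362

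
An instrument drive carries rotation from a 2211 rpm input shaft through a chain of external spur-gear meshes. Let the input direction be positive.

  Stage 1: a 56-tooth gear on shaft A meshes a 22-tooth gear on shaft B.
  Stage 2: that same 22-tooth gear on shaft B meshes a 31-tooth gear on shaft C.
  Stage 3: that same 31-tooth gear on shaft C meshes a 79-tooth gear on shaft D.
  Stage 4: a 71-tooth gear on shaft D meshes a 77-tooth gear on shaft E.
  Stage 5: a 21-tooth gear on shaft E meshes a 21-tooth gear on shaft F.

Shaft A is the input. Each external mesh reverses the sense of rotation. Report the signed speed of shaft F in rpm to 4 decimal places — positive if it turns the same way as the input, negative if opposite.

-1445.1646 rpm (opposite to input, |ω| = 1445.1646 rpm)

Stage 1 [56T→22T]: ω = 2211.0000×56/22 = 5628.0000 rpm, dir flips to −; running = −5628.0000
Stage 2 [22T→31T]: ω = 5628.0000×22/31 = 3994.0645 rpm, dir flips to +; running = +3994.0645
Stage 3 [31T→79T]: ω = 3994.0645×31/79 = 1567.2911 rpm, dir flips to −; running = −1567.2911
Stage 4 [71T→77T]: ω = 1567.2911×71/77 = 1445.1646 rpm, dir flips to +; running = +1445.1646
Stage 5 [21T→21T]: ω = 1445.1646×21/21 = 1445.1646 rpm, dir flips to −; running = −1445.1646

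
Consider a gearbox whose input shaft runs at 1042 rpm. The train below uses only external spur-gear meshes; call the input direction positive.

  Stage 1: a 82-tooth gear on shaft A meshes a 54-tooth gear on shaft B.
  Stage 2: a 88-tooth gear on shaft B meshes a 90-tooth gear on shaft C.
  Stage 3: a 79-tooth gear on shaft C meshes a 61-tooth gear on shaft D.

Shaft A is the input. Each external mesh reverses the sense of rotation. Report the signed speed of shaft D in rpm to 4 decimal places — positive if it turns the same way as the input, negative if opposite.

-2003.6655 rpm (opposite to input, |ω| = 2003.6655 rpm)

Stage 1 [82T→54T]: ω = 1042.0000×82/54 = 1582.2963 rpm, dir flips to −; running = −1582.2963
Stage 2 [88T→90T]: ω = 1582.2963×88/90 = 1547.1342 rpm, dir flips to +; running = +1547.1342
Stage 3 [79T→61T]: ω = 1547.1342×79/61 = 2003.6655 rpm, dir flips to −; running = −2003.6655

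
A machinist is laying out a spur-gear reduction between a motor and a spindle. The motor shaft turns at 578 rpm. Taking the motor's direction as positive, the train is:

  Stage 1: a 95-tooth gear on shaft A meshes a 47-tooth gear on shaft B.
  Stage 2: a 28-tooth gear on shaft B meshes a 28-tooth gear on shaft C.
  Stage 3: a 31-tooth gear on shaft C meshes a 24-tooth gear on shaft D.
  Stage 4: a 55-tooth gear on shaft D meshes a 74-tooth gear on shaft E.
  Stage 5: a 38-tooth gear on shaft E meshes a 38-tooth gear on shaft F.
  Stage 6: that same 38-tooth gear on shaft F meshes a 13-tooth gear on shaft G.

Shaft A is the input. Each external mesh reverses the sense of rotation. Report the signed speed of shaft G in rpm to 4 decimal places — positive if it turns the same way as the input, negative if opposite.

Stage 1 [95T→47T]: ω = 578.0000×95/47 = 1168.2979 rpm, dir flips to −; running = −1168.2979
Stage 2 [28T→28T]: ω = 1168.2979×28/28 = 1168.2979 rpm, dir flips to +; running = +1168.2979
Stage 3 [31T→24T]: ω = 1168.2979×31/24 = 1509.0514 rpm, dir flips to −; running = −1509.0514
Stage 4 [55T→74T]: ω = 1509.0514×55/74 = 1121.5923 rpm, dir flips to +; running = +1121.5923
Stage 5 [38T→38T]: ω = 1121.5923×38/38 = 1121.5923 rpm, dir flips to −; running = −1121.5923
Stage 6 [38T→13T]: ω = 1121.5923×38/13 = 3278.5005 rpm, dir flips to +; running = +3278.5005

+3278.5005 rpm (same as input, |ω| = 3278.5005 rpm)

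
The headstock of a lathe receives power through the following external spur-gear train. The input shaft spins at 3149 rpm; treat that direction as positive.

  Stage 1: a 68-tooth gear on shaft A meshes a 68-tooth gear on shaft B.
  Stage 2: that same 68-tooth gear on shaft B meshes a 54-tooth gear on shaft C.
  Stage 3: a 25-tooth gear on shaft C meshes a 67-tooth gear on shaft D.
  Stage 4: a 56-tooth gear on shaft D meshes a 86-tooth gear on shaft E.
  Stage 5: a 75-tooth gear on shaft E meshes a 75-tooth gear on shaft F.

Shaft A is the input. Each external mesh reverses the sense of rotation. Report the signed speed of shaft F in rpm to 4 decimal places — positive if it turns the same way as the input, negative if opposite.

-963.4798 rpm (opposite to input, |ω| = 963.4798 rpm)

Stage 1 [68T→68T]: ω = 3149.0000×68/68 = 3149.0000 rpm, dir flips to −; running = −3149.0000
Stage 2 [68T→54T]: ω = 3149.0000×68/54 = 3965.4074 rpm, dir flips to +; running = +3965.4074
Stage 3 [25T→67T]: ω = 3965.4074×25/67 = 1479.6296 rpm, dir flips to −; running = −1479.6296
Stage 4 [56T→86T]: ω = 1479.6296×56/86 = 963.4798 rpm, dir flips to +; running = +963.4798
Stage 5 [75T→75T]: ω = 963.4798×75/75 = 963.4798 rpm, dir flips to −; running = −963.4798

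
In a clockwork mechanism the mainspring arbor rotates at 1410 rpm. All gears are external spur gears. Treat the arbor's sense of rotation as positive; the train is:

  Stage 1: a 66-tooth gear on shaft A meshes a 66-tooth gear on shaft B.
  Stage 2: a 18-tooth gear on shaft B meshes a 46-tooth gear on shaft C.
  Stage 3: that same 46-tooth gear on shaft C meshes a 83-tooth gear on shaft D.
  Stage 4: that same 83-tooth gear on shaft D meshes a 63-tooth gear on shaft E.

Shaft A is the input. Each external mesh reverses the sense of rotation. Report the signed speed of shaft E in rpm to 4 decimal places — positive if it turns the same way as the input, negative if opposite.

Stage 1 [66T→66T]: ω = 1410.0000×66/66 = 1410.0000 rpm, dir flips to −; running = −1410.0000
Stage 2 [18T→46T]: ω = 1410.0000×18/46 = 551.7391 rpm, dir flips to +; running = +551.7391
Stage 3 [46T→83T]: ω = 551.7391×46/83 = 305.7831 rpm, dir flips to −; running = −305.7831
Stage 4 [83T→63T]: ω = 305.7831×83/63 = 402.8571 rpm, dir flips to +; running = +402.8571

+402.8571 rpm (same as input, |ω| = 402.8571 rpm)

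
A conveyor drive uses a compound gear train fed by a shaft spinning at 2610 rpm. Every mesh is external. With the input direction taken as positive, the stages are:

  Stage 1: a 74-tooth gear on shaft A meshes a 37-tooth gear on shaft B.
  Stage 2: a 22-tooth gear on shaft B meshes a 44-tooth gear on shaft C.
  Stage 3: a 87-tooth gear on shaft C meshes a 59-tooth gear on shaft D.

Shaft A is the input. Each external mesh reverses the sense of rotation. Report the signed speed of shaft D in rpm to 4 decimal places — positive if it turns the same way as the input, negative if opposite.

-3848.6441 rpm (opposite to input, |ω| = 3848.6441 rpm)

Stage 1 [74T→37T]: ω = 2610.0000×74/37 = 5220.0000 rpm, dir flips to −; running = −5220.0000
Stage 2 [22T→44T]: ω = 5220.0000×22/44 = 2610.0000 rpm, dir flips to +; running = +2610.0000
Stage 3 [87T→59T]: ω = 2610.0000×87/59 = 3848.6441 rpm, dir flips to −; running = −3848.6441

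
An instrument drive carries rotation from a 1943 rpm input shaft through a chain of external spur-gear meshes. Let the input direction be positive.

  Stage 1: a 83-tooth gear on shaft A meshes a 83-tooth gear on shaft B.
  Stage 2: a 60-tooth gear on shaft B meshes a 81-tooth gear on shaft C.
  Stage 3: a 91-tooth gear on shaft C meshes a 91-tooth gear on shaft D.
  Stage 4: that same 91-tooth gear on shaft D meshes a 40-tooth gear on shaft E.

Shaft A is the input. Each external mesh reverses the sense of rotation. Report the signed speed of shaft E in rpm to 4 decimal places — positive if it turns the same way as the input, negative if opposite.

Stage 1 [83T→83T]: ω = 1943.0000×83/83 = 1943.0000 rpm, dir flips to −; running = −1943.0000
Stage 2 [60T→81T]: ω = 1943.0000×60/81 = 1439.2593 rpm, dir flips to +; running = +1439.2593
Stage 3 [91T→91T]: ω = 1439.2593×91/91 = 1439.2593 rpm, dir flips to −; running = −1439.2593
Stage 4 [91T→40T]: ω = 1439.2593×91/40 = 3274.3148 rpm, dir flips to +; running = +3274.3148

+3274.3148 rpm (same as input, |ω| = 3274.3148 rpm)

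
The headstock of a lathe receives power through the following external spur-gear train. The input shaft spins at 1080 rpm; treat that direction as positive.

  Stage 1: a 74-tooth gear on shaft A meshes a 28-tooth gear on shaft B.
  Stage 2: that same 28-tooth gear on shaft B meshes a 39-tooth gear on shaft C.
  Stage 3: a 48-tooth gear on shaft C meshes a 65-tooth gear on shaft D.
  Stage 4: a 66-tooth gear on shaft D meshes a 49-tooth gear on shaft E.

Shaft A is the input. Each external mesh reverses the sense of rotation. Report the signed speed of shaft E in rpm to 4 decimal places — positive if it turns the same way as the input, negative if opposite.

Stage 1 [74T→28T]: ω = 1080.0000×74/28 = 2854.2857 rpm, dir flips to −; running = −2854.2857
Stage 2 [28T→39T]: ω = 2854.2857×28/39 = 2049.2308 rpm, dir flips to +; running = +2049.2308
Stage 3 [48T→65T]: ω = 2049.2308×48/65 = 1513.2781 rpm, dir flips to −; running = −1513.2781
Stage 4 [66T→49T]: ω = 1513.2781×66/49 = 2038.2930 rpm, dir flips to +; running = +2038.2930

+2038.2930 rpm (same as input, |ω| = 2038.2930 rpm)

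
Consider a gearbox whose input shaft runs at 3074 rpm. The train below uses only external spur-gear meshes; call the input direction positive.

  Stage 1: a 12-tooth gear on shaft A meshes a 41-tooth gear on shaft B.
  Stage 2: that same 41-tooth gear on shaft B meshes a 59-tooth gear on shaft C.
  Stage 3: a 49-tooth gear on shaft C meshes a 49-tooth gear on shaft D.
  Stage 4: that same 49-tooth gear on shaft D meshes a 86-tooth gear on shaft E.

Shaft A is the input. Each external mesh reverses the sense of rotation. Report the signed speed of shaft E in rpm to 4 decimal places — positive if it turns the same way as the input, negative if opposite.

+356.2302 rpm (same as input, |ω| = 356.2302 rpm)

Stage 1 [12T→41T]: ω = 3074.0000×12/41 = 899.7073 rpm, dir flips to −; running = −899.7073
Stage 2 [41T→59T]: ω = 899.7073×41/59 = 625.2203 rpm, dir flips to +; running = +625.2203
Stage 3 [49T→49T]: ω = 625.2203×49/49 = 625.2203 rpm, dir flips to −; running = −625.2203
Stage 4 [49T→86T]: ω = 625.2203×49/86 = 356.2302 rpm, dir flips to +; running = +356.2302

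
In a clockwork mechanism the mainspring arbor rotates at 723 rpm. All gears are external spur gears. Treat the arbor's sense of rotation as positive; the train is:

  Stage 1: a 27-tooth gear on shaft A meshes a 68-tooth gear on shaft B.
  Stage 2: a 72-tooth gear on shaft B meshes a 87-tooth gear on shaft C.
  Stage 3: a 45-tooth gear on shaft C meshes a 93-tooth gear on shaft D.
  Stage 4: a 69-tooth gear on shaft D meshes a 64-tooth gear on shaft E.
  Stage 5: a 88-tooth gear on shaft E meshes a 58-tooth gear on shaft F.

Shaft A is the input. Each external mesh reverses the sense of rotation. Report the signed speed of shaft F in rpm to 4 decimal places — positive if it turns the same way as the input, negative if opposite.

-188.0441 rpm (opposite to input, |ω| = 188.0441 rpm)

Stage 1 [27T→68T]: ω = 723.0000×27/68 = 287.0735 rpm, dir flips to −; running = −287.0735
Stage 2 [72T→87T]: ω = 287.0735×72/87 = 237.5781 rpm, dir flips to +; running = +237.5781
Stage 3 [45T→93T]: ω = 237.5781×45/93 = 114.9571 rpm, dir flips to −; running = −114.9571
Stage 4 [69T→64T]: ω = 114.9571×69/64 = 123.9382 rpm, dir flips to +; running = +123.9382
Stage 5 [88T→58T]: ω = 123.9382×88/58 = 188.0441 rpm, dir flips to −; running = −188.0441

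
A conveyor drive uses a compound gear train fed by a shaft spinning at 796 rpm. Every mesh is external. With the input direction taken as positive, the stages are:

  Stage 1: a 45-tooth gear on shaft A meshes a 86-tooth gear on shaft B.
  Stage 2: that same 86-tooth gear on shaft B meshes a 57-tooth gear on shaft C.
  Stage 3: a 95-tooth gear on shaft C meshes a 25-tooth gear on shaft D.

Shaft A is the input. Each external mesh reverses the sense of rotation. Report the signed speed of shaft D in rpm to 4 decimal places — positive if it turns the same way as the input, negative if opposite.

-2388.0000 rpm (opposite to input, |ω| = 2388.0000 rpm)

Stage 1 [45T→86T]: ω = 796.0000×45/86 = 416.5116 rpm, dir flips to −; running = −416.5116
Stage 2 [86T→57T]: ω = 416.5116×86/57 = 628.4211 rpm, dir flips to +; running = +628.4211
Stage 3 [95T→25T]: ω = 628.4211×95/25 = 2388.0000 rpm, dir flips to −; running = −2388.0000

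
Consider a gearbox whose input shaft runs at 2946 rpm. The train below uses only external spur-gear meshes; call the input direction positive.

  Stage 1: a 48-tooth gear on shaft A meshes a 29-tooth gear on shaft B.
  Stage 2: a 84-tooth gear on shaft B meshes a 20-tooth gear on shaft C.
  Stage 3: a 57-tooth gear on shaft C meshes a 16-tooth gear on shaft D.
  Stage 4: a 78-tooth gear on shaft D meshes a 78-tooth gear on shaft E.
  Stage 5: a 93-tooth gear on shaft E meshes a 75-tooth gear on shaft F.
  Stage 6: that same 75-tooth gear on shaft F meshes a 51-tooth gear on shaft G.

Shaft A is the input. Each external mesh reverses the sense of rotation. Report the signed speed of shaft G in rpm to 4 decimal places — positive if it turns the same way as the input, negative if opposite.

+133043.2722 rpm (same as input, |ω| = 133043.2722 rpm)

Stage 1 [48T→29T]: ω = 2946.0000×48/29 = 4876.1379 rpm, dir flips to −; running = −4876.1379
Stage 2 [84T→20T]: ω = 4876.1379×84/20 = 20479.7793 rpm, dir flips to +; running = +20479.7793
Stage 3 [57T→16T]: ω = 20479.7793×57/16 = 72959.2138 rpm, dir flips to −; running = −72959.2138
Stage 4 [78T→78T]: ω = 72959.2138×78/78 = 72959.2138 rpm, dir flips to +; running = +72959.2138
Stage 5 [93T→75T]: ω = 72959.2138×93/75 = 90469.4251 rpm, dir flips to −; running = −90469.4251
Stage 6 [75T→51T]: ω = 90469.4251×75/51 = 133043.2722 rpm, dir flips to +; running = +133043.2722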